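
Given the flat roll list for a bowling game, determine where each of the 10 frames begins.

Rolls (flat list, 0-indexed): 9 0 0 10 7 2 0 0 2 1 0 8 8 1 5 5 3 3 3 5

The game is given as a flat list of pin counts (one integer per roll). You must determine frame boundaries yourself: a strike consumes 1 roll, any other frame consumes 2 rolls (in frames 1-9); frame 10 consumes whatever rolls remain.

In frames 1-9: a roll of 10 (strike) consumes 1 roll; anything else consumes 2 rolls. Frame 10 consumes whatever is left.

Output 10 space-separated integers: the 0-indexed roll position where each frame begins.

Frame 1 starts at roll index 0: rolls=9,0 (sum=9), consumes 2 rolls
Frame 2 starts at roll index 2: rolls=0,10 (sum=10), consumes 2 rolls
Frame 3 starts at roll index 4: rolls=7,2 (sum=9), consumes 2 rolls
Frame 4 starts at roll index 6: rolls=0,0 (sum=0), consumes 2 rolls
Frame 5 starts at roll index 8: rolls=2,1 (sum=3), consumes 2 rolls
Frame 6 starts at roll index 10: rolls=0,8 (sum=8), consumes 2 rolls
Frame 7 starts at roll index 12: rolls=8,1 (sum=9), consumes 2 rolls
Frame 8 starts at roll index 14: rolls=5,5 (sum=10), consumes 2 rolls
Frame 9 starts at roll index 16: rolls=3,3 (sum=6), consumes 2 rolls
Frame 10 starts at roll index 18: 2 remaining rolls

Answer: 0 2 4 6 8 10 12 14 16 18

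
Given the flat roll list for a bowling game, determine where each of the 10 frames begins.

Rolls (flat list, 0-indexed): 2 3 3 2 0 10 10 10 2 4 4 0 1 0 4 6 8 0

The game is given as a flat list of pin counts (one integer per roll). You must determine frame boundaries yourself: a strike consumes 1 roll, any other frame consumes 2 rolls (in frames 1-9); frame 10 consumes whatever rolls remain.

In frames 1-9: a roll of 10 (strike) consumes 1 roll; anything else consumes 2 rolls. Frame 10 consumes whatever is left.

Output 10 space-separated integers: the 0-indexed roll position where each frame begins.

Frame 1 starts at roll index 0: rolls=2,3 (sum=5), consumes 2 rolls
Frame 2 starts at roll index 2: rolls=3,2 (sum=5), consumes 2 rolls
Frame 3 starts at roll index 4: rolls=0,10 (sum=10), consumes 2 rolls
Frame 4 starts at roll index 6: roll=10 (strike), consumes 1 roll
Frame 5 starts at roll index 7: roll=10 (strike), consumes 1 roll
Frame 6 starts at roll index 8: rolls=2,4 (sum=6), consumes 2 rolls
Frame 7 starts at roll index 10: rolls=4,0 (sum=4), consumes 2 rolls
Frame 8 starts at roll index 12: rolls=1,0 (sum=1), consumes 2 rolls
Frame 9 starts at roll index 14: rolls=4,6 (sum=10), consumes 2 rolls
Frame 10 starts at roll index 16: 2 remaining rolls

Answer: 0 2 4 6 7 8 10 12 14 16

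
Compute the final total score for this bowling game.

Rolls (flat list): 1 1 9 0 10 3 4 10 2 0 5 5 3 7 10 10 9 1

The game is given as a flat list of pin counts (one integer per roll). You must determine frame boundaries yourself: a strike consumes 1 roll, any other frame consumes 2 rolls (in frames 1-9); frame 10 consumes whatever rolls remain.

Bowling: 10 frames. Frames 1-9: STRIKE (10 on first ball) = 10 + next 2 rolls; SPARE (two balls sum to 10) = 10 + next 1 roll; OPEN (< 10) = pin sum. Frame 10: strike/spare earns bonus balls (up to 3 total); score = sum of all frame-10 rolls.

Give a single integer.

Answer: 131

Derivation:
Frame 1: OPEN (1+1=2). Cumulative: 2
Frame 2: OPEN (9+0=9). Cumulative: 11
Frame 3: STRIKE. 10 + next two rolls (3+4) = 17. Cumulative: 28
Frame 4: OPEN (3+4=7). Cumulative: 35
Frame 5: STRIKE. 10 + next two rolls (2+0) = 12. Cumulative: 47
Frame 6: OPEN (2+0=2). Cumulative: 49
Frame 7: SPARE (5+5=10). 10 + next roll (3) = 13. Cumulative: 62
Frame 8: SPARE (3+7=10). 10 + next roll (10) = 20. Cumulative: 82
Frame 9: STRIKE. 10 + next two rolls (10+9) = 29. Cumulative: 111
Frame 10: STRIKE. Sum of all frame-10 rolls (10+9+1) = 20. Cumulative: 131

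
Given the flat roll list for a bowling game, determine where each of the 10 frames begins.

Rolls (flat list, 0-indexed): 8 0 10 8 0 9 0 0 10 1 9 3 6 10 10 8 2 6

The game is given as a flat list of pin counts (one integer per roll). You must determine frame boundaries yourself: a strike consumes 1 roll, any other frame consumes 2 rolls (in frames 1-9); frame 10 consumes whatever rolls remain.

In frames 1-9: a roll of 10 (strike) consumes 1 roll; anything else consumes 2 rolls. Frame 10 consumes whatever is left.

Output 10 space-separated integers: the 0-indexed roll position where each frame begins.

Frame 1 starts at roll index 0: rolls=8,0 (sum=8), consumes 2 rolls
Frame 2 starts at roll index 2: roll=10 (strike), consumes 1 roll
Frame 3 starts at roll index 3: rolls=8,0 (sum=8), consumes 2 rolls
Frame 4 starts at roll index 5: rolls=9,0 (sum=9), consumes 2 rolls
Frame 5 starts at roll index 7: rolls=0,10 (sum=10), consumes 2 rolls
Frame 6 starts at roll index 9: rolls=1,9 (sum=10), consumes 2 rolls
Frame 7 starts at roll index 11: rolls=3,6 (sum=9), consumes 2 rolls
Frame 8 starts at roll index 13: roll=10 (strike), consumes 1 roll
Frame 9 starts at roll index 14: roll=10 (strike), consumes 1 roll
Frame 10 starts at roll index 15: 3 remaining rolls

Answer: 0 2 3 5 7 9 11 13 14 15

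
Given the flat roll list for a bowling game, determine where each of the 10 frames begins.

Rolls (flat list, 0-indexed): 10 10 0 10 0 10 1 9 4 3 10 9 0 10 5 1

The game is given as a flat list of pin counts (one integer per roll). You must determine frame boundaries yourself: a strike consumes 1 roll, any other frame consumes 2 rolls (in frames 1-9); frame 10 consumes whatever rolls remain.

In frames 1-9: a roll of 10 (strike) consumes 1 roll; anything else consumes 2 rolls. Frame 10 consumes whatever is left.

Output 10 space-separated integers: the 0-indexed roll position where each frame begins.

Answer: 0 1 2 4 6 8 10 11 13 14

Derivation:
Frame 1 starts at roll index 0: roll=10 (strike), consumes 1 roll
Frame 2 starts at roll index 1: roll=10 (strike), consumes 1 roll
Frame 3 starts at roll index 2: rolls=0,10 (sum=10), consumes 2 rolls
Frame 4 starts at roll index 4: rolls=0,10 (sum=10), consumes 2 rolls
Frame 5 starts at roll index 6: rolls=1,9 (sum=10), consumes 2 rolls
Frame 6 starts at roll index 8: rolls=4,3 (sum=7), consumes 2 rolls
Frame 7 starts at roll index 10: roll=10 (strike), consumes 1 roll
Frame 8 starts at roll index 11: rolls=9,0 (sum=9), consumes 2 rolls
Frame 9 starts at roll index 13: roll=10 (strike), consumes 1 roll
Frame 10 starts at roll index 14: 2 remaining rolls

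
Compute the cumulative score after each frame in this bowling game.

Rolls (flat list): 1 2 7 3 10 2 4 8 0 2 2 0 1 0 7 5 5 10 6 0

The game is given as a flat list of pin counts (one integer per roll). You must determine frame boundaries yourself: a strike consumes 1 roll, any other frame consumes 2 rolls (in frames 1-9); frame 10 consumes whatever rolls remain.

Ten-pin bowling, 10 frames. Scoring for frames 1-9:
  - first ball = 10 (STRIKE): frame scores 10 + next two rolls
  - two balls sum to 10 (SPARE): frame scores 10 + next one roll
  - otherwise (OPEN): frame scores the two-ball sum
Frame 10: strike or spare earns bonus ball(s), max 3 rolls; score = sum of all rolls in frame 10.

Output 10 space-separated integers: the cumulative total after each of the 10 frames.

Frame 1: OPEN (1+2=3). Cumulative: 3
Frame 2: SPARE (7+3=10). 10 + next roll (10) = 20. Cumulative: 23
Frame 3: STRIKE. 10 + next two rolls (2+4) = 16. Cumulative: 39
Frame 4: OPEN (2+4=6). Cumulative: 45
Frame 5: OPEN (8+0=8). Cumulative: 53
Frame 6: OPEN (2+2=4). Cumulative: 57
Frame 7: OPEN (0+1=1). Cumulative: 58
Frame 8: OPEN (0+7=7). Cumulative: 65
Frame 9: SPARE (5+5=10). 10 + next roll (10) = 20. Cumulative: 85
Frame 10: STRIKE. Sum of all frame-10 rolls (10+6+0) = 16. Cumulative: 101

Answer: 3 23 39 45 53 57 58 65 85 101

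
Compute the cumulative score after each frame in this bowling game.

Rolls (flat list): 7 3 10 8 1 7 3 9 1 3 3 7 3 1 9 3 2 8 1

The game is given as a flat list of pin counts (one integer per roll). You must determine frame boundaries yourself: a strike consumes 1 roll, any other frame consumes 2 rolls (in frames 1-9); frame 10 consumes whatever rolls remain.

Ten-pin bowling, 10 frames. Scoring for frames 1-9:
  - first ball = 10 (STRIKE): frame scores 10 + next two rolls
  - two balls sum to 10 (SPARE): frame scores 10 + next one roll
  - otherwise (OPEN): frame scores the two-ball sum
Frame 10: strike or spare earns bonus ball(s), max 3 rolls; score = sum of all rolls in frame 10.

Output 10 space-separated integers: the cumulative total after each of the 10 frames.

Frame 1: SPARE (7+3=10). 10 + next roll (10) = 20. Cumulative: 20
Frame 2: STRIKE. 10 + next two rolls (8+1) = 19. Cumulative: 39
Frame 3: OPEN (8+1=9). Cumulative: 48
Frame 4: SPARE (7+3=10). 10 + next roll (9) = 19. Cumulative: 67
Frame 5: SPARE (9+1=10). 10 + next roll (3) = 13. Cumulative: 80
Frame 6: OPEN (3+3=6). Cumulative: 86
Frame 7: SPARE (7+3=10). 10 + next roll (1) = 11. Cumulative: 97
Frame 8: SPARE (1+9=10). 10 + next roll (3) = 13. Cumulative: 110
Frame 9: OPEN (3+2=5). Cumulative: 115
Frame 10: OPEN. Sum of all frame-10 rolls (8+1) = 9. Cumulative: 124

Answer: 20 39 48 67 80 86 97 110 115 124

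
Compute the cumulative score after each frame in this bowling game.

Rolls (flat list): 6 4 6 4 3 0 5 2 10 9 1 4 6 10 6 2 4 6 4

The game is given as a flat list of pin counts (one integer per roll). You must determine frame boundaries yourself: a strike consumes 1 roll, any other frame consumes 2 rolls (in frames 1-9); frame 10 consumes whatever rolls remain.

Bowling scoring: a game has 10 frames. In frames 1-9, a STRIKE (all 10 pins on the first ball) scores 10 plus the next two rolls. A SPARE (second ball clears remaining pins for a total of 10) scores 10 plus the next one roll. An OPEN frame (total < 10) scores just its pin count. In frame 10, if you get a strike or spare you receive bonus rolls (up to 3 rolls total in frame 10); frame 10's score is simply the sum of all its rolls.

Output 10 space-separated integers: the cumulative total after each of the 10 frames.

Frame 1: SPARE (6+4=10). 10 + next roll (6) = 16. Cumulative: 16
Frame 2: SPARE (6+4=10). 10 + next roll (3) = 13. Cumulative: 29
Frame 3: OPEN (3+0=3). Cumulative: 32
Frame 4: OPEN (5+2=7). Cumulative: 39
Frame 5: STRIKE. 10 + next two rolls (9+1) = 20. Cumulative: 59
Frame 6: SPARE (9+1=10). 10 + next roll (4) = 14. Cumulative: 73
Frame 7: SPARE (4+6=10). 10 + next roll (10) = 20. Cumulative: 93
Frame 8: STRIKE. 10 + next two rolls (6+2) = 18. Cumulative: 111
Frame 9: OPEN (6+2=8). Cumulative: 119
Frame 10: SPARE. Sum of all frame-10 rolls (4+6+4) = 14. Cumulative: 133

Answer: 16 29 32 39 59 73 93 111 119 133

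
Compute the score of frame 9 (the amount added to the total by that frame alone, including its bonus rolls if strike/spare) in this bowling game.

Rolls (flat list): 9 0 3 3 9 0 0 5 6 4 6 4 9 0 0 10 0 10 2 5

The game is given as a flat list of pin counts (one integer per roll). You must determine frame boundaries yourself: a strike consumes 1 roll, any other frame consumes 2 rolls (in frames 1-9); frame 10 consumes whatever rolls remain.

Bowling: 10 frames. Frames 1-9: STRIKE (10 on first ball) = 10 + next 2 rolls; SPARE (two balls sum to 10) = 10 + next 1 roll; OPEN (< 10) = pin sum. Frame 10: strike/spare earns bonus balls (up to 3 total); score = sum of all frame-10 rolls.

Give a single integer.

Frame 1: OPEN (9+0=9). Cumulative: 9
Frame 2: OPEN (3+3=6). Cumulative: 15
Frame 3: OPEN (9+0=9). Cumulative: 24
Frame 4: OPEN (0+5=5). Cumulative: 29
Frame 5: SPARE (6+4=10). 10 + next roll (6) = 16. Cumulative: 45
Frame 6: SPARE (6+4=10). 10 + next roll (9) = 19. Cumulative: 64
Frame 7: OPEN (9+0=9). Cumulative: 73
Frame 8: SPARE (0+10=10). 10 + next roll (0) = 10. Cumulative: 83
Frame 9: SPARE (0+10=10). 10 + next roll (2) = 12. Cumulative: 95
Frame 10: OPEN. Sum of all frame-10 rolls (2+5) = 7. Cumulative: 102

Answer: 12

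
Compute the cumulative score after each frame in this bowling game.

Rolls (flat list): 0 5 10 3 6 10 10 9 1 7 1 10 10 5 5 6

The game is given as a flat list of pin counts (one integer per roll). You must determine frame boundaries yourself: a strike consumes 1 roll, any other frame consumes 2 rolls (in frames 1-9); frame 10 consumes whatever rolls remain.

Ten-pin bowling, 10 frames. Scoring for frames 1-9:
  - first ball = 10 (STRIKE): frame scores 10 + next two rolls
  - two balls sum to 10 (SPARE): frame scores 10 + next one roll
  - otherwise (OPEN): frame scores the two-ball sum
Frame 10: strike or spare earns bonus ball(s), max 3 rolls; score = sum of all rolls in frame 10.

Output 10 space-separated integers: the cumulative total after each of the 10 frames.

Frame 1: OPEN (0+5=5). Cumulative: 5
Frame 2: STRIKE. 10 + next two rolls (3+6) = 19. Cumulative: 24
Frame 3: OPEN (3+6=9). Cumulative: 33
Frame 4: STRIKE. 10 + next two rolls (10+9) = 29. Cumulative: 62
Frame 5: STRIKE. 10 + next two rolls (9+1) = 20. Cumulative: 82
Frame 6: SPARE (9+1=10). 10 + next roll (7) = 17. Cumulative: 99
Frame 7: OPEN (7+1=8). Cumulative: 107
Frame 8: STRIKE. 10 + next two rolls (10+5) = 25. Cumulative: 132
Frame 9: STRIKE. 10 + next two rolls (5+5) = 20. Cumulative: 152
Frame 10: SPARE. Sum of all frame-10 rolls (5+5+6) = 16. Cumulative: 168

Answer: 5 24 33 62 82 99 107 132 152 168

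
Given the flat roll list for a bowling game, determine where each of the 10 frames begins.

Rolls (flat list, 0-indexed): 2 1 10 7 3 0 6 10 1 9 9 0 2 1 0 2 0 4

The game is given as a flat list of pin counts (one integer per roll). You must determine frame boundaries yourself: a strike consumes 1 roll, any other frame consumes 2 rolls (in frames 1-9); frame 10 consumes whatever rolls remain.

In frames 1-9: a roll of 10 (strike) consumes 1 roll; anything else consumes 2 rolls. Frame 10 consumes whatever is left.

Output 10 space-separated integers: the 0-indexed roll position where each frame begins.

Frame 1 starts at roll index 0: rolls=2,1 (sum=3), consumes 2 rolls
Frame 2 starts at roll index 2: roll=10 (strike), consumes 1 roll
Frame 3 starts at roll index 3: rolls=7,3 (sum=10), consumes 2 rolls
Frame 4 starts at roll index 5: rolls=0,6 (sum=6), consumes 2 rolls
Frame 5 starts at roll index 7: roll=10 (strike), consumes 1 roll
Frame 6 starts at roll index 8: rolls=1,9 (sum=10), consumes 2 rolls
Frame 7 starts at roll index 10: rolls=9,0 (sum=9), consumes 2 rolls
Frame 8 starts at roll index 12: rolls=2,1 (sum=3), consumes 2 rolls
Frame 9 starts at roll index 14: rolls=0,2 (sum=2), consumes 2 rolls
Frame 10 starts at roll index 16: 2 remaining rolls

Answer: 0 2 3 5 7 8 10 12 14 16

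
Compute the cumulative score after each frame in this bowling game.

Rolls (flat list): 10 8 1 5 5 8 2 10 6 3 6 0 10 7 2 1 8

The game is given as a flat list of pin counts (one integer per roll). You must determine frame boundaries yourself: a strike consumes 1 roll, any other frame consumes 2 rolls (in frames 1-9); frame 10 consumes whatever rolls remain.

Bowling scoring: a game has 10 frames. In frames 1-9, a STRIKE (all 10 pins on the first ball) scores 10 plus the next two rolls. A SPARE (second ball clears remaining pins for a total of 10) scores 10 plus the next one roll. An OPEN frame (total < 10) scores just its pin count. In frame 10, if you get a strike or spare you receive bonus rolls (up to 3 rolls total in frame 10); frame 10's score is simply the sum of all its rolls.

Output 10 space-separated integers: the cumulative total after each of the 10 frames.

Answer: 19 28 46 66 85 94 100 119 128 137

Derivation:
Frame 1: STRIKE. 10 + next two rolls (8+1) = 19. Cumulative: 19
Frame 2: OPEN (8+1=9). Cumulative: 28
Frame 3: SPARE (5+5=10). 10 + next roll (8) = 18. Cumulative: 46
Frame 4: SPARE (8+2=10). 10 + next roll (10) = 20. Cumulative: 66
Frame 5: STRIKE. 10 + next two rolls (6+3) = 19. Cumulative: 85
Frame 6: OPEN (6+3=9). Cumulative: 94
Frame 7: OPEN (6+0=6). Cumulative: 100
Frame 8: STRIKE. 10 + next two rolls (7+2) = 19. Cumulative: 119
Frame 9: OPEN (7+2=9). Cumulative: 128
Frame 10: OPEN. Sum of all frame-10 rolls (1+8) = 9. Cumulative: 137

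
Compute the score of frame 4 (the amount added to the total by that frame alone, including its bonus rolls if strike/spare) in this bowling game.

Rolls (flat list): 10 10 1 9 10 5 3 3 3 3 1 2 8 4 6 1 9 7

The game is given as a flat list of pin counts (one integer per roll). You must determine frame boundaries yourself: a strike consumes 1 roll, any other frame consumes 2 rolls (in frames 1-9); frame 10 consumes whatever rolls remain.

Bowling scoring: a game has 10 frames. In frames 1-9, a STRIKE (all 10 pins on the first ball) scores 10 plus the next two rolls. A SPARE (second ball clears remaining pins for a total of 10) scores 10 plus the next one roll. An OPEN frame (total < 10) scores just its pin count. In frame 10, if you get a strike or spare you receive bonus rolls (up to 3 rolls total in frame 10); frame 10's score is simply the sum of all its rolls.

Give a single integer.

Answer: 18

Derivation:
Frame 1: STRIKE. 10 + next two rolls (10+1) = 21. Cumulative: 21
Frame 2: STRIKE. 10 + next two rolls (1+9) = 20. Cumulative: 41
Frame 3: SPARE (1+9=10). 10 + next roll (10) = 20. Cumulative: 61
Frame 4: STRIKE. 10 + next two rolls (5+3) = 18. Cumulative: 79
Frame 5: OPEN (5+3=8). Cumulative: 87
Frame 6: OPEN (3+3=6). Cumulative: 93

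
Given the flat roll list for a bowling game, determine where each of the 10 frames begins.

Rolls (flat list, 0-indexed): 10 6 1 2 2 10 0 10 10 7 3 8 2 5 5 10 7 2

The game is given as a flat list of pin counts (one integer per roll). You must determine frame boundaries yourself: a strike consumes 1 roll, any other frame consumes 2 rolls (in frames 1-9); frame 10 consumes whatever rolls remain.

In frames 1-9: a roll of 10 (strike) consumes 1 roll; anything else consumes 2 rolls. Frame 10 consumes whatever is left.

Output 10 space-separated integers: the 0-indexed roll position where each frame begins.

Answer: 0 1 3 5 6 8 9 11 13 15

Derivation:
Frame 1 starts at roll index 0: roll=10 (strike), consumes 1 roll
Frame 2 starts at roll index 1: rolls=6,1 (sum=7), consumes 2 rolls
Frame 3 starts at roll index 3: rolls=2,2 (sum=4), consumes 2 rolls
Frame 4 starts at roll index 5: roll=10 (strike), consumes 1 roll
Frame 5 starts at roll index 6: rolls=0,10 (sum=10), consumes 2 rolls
Frame 6 starts at roll index 8: roll=10 (strike), consumes 1 roll
Frame 7 starts at roll index 9: rolls=7,3 (sum=10), consumes 2 rolls
Frame 8 starts at roll index 11: rolls=8,2 (sum=10), consumes 2 rolls
Frame 9 starts at roll index 13: rolls=5,5 (sum=10), consumes 2 rolls
Frame 10 starts at roll index 15: 3 remaining rolls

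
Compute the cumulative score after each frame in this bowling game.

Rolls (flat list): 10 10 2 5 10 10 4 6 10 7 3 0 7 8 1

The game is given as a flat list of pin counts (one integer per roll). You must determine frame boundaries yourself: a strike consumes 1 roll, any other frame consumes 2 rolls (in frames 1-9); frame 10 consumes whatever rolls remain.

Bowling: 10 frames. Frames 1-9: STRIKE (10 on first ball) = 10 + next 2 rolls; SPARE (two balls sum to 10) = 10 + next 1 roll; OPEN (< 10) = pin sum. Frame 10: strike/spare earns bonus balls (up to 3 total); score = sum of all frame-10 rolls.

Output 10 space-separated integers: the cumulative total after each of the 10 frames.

Frame 1: STRIKE. 10 + next two rolls (10+2) = 22. Cumulative: 22
Frame 2: STRIKE. 10 + next two rolls (2+5) = 17. Cumulative: 39
Frame 3: OPEN (2+5=7). Cumulative: 46
Frame 4: STRIKE. 10 + next two rolls (10+4) = 24. Cumulative: 70
Frame 5: STRIKE. 10 + next two rolls (4+6) = 20. Cumulative: 90
Frame 6: SPARE (4+6=10). 10 + next roll (10) = 20. Cumulative: 110
Frame 7: STRIKE. 10 + next two rolls (7+3) = 20. Cumulative: 130
Frame 8: SPARE (7+3=10). 10 + next roll (0) = 10. Cumulative: 140
Frame 9: OPEN (0+7=7). Cumulative: 147
Frame 10: OPEN. Sum of all frame-10 rolls (8+1) = 9. Cumulative: 156

Answer: 22 39 46 70 90 110 130 140 147 156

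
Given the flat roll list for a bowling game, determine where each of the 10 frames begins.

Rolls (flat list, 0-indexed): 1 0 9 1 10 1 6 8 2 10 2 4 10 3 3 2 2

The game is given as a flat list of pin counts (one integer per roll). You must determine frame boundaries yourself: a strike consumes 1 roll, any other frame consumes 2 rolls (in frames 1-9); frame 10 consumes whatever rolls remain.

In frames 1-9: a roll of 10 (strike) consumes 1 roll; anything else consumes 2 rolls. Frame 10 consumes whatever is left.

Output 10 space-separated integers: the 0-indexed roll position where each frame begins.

Frame 1 starts at roll index 0: rolls=1,0 (sum=1), consumes 2 rolls
Frame 2 starts at roll index 2: rolls=9,1 (sum=10), consumes 2 rolls
Frame 3 starts at roll index 4: roll=10 (strike), consumes 1 roll
Frame 4 starts at roll index 5: rolls=1,6 (sum=7), consumes 2 rolls
Frame 5 starts at roll index 7: rolls=8,2 (sum=10), consumes 2 rolls
Frame 6 starts at roll index 9: roll=10 (strike), consumes 1 roll
Frame 7 starts at roll index 10: rolls=2,4 (sum=6), consumes 2 rolls
Frame 8 starts at roll index 12: roll=10 (strike), consumes 1 roll
Frame 9 starts at roll index 13: rolls=3,3 (sum=6), consumes 2 rolls
Frame 10 starts at roll index 15: 2 remaining rolls

Answer: 0 2 4 5 7 9 10 12 13 15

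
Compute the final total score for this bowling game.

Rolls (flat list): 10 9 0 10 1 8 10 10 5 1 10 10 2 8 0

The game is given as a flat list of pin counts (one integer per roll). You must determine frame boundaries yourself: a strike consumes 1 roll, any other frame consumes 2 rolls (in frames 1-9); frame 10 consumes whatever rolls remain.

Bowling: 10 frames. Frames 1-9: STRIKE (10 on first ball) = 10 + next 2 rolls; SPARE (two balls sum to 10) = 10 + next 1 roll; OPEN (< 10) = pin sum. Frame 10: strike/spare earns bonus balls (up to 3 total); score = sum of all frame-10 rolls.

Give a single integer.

Answer: 155

Derivation:
Frame 1: STRIKE. 10 + next two rolls (9+0) = 19. Cumulative: 19
Frame 2: OPEN (9+0=9). Cumulative: 28
Frame 3: STRIKE. 10 + next two rolls (1+8) = 19. Cumulative: 47
Frame 4: OPEN (1+8=9). Cumulative: 56
Frame 5: STRIKE. 10 + next two rolls (10+5) = 25. Cumulative: 81
Frame 6: STRIKE. 10 + next two rolls (5+1) = 16. Cumulative: 97
Frame 7: OPEN (5+1=6). Cumulative: 103
Frame 8: STRIKE. 10 + next two rolls (10+2) = 22. Cumulative: 125
Frame 9: STRIKE. 10 + next two rolls (2+8) = 20. Cumulative: 145
Frame 10: SPARE. Sum of all frame-10 rolls (2+8+0) = 10. Cumulative: 155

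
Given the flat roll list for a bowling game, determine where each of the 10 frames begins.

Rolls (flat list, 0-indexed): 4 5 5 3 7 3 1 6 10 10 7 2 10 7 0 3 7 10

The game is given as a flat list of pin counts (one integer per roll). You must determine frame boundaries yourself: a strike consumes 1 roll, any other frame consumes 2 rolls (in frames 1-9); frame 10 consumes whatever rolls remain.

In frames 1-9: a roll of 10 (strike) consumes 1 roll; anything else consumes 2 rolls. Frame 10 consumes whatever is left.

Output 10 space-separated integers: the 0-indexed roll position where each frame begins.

Answer: 0 2 4 6 8 9 10 12 13 15

Derivation:
Frame 1 starts at roll index 0: rolls=4,5 (sum=9), consumes 2 rolls
Frame 2 starts at roll index 2: rolls=5,3 (sum=8), consumes 2 rolls
Frame 3 starts at roll index 4: rolls=7,3 (sum=10), consumes 2 rolls
Frame 4 starts at roll index 6: rolls=1,6 (sum=7), consumes 2 rolls
Frame 5 starts at roll index 8: roll=10 (strike), consumes 1 roll
Frame 6 starts at roll index 9: roll=10 (strike), consumes 1 roll
Frame 7 starts at roll index 10: rolls=7,2 (sum=9), consumes 2 rolls
Frame 8 starts at roll index 12: roll=10 (strike), consumes 1 roll
Frame 9 starts at roll index 13: rolls=7,0 (sum=7), consumes 2 rolls
Frame 10 starts at roll index 15: 3 remaining rolls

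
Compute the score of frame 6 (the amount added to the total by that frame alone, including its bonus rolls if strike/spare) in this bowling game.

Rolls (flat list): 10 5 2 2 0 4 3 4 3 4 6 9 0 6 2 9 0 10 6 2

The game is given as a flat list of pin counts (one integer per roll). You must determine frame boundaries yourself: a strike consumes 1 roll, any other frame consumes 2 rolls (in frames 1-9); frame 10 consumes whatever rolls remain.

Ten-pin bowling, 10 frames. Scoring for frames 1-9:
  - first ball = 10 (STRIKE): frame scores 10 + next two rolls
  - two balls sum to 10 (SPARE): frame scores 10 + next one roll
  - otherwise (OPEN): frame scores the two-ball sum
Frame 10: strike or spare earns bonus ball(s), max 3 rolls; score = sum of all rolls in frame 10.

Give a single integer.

Answer: 19

Derivation:
Frame 1: STRIKE. 10 + next two rolls (5+2) = 17. Cumulative: 17
Frame 2: OPEN (5+2=7). Cumulative: 24
Frame 3: OPEN (2+0=2). Cumulative: 26
Frame 4: OPEN (4+3=7). Cumulative: 33
Frame 5: OPEN (4+3=7). Cumulative: 40
Frame 6: SPARE (4+6=10). 10 + next roll (9) = 19. Cumulative: 59
Frame 7: OPEN (9+0=9). Cumulative: 68
Frame 8: OPEN (6+2=8). Cumulative: 76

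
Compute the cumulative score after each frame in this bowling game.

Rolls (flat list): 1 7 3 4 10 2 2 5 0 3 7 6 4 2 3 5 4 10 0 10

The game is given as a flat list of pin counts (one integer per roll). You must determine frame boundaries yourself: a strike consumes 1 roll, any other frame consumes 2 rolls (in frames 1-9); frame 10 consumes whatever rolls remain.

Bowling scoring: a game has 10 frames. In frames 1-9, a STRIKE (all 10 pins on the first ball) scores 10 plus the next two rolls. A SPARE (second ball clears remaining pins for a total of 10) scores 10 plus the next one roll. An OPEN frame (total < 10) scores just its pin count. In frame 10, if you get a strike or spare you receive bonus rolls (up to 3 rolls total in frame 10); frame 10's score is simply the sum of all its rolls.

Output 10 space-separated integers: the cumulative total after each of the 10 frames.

Answer: 8 15 29 33 38 54 66 71 80 100

Derivation:
Frame 1: OPEN (1+7=8). Cumulative: 8
Frame 2: OPEN (3+4=7). Cumulative: 15
Frame 3: STRIKE. 10 + next two rolls (2+2) = 14. Cumulative: 29
Frame 4: OPEN (2+2=4). Cumulative: 33
Frame 5: OPEN (5+0=5). Cumulative: 38
Frame 6: SPARE (3+7=10). 10 + next roll (6) = 16. Cumulative: 54
Frame 7: SPARE (6+4=10). 10 + next roll (2) = 12. Cumulative: 66
Frame 8: OPEN (2+3=5). Cumulative: 71
Frame 9: OPEN (5+4=9). Cumulative: 80
Frame 10: STRIKE. Sum of all frame-10 rolls (10+0+10) = 20. Cumulative: 100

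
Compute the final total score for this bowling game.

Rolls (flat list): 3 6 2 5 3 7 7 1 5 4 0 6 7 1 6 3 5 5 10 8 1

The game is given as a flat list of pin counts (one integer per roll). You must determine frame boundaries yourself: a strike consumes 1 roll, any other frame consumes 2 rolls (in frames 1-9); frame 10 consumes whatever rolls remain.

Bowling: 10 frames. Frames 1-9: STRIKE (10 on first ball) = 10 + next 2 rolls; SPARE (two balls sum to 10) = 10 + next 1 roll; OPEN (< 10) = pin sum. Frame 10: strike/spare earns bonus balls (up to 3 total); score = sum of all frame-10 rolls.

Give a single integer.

Frame 1: OPEN (3+6=9). Cumulative: 9
Frame 2: OPEN (2+5=7). Cumulative: 16
Frame 3: SPARE (3+7=10). 10 + next roll (7) = 17. Cumulative: 33
Frame 4: OPEN (7+1=8). Cumulative: 41
Frame 5: OPEN (5+4=9). Cumulative: 50
Frame 6: OPEN (0+6=6). Cumulative: 56
Frame 7: OPEN (7+1=8). Cumulative: 64
Frame 8: OPEN (6+3=9). Cumulative: 73
Frame 9: SPARE (5+5=10). 10 + next roll (10) = 20. Cumulative: 93
Frame 10: STRIKE. Sum of all frame-10 rolls (10+8+1) = 19. Cumulative: 112

Answer: 112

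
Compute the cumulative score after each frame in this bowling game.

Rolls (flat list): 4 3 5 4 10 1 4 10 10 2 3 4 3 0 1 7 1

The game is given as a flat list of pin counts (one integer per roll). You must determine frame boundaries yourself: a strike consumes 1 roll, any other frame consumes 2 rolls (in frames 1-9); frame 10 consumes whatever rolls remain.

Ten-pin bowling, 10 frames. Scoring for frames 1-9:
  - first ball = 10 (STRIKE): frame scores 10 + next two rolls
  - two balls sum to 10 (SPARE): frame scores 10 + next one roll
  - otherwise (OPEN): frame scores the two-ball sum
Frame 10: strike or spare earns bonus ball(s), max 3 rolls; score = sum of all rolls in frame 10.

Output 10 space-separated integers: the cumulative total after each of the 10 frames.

Answer: 7 16 31 36 58 73 78 85 86 94

Derivation:
Frame 1: OPEN (4+3=7). Cumulative: 7
Frame 2: OPEN (5+4=9). Cumulative: 16
Frame 3: STRIKE. 10 + next two rolls (1+4) = 15. Cumulative: 31
Frame 4: OPEN (1+4=5). Cumulative: 36
Frame 5: STRIKE. 10 + next two rolls (10+2) = 22. Cumulative: 58
Frame 6: STRIKE. 10 + next two rolls (2+3) = 15. Cumulative: 73
Frame 7: OPEN (2+3=5). Cumulative: 78
Frame 8: OPEN (4+3=7). Cumulative: 85
Frame 9: OPEN (0+1=1). Cumulative: 86
Frame 10: OPEN. Sum of all frame-10 rolls (7+1) = 8. Cumulative: 94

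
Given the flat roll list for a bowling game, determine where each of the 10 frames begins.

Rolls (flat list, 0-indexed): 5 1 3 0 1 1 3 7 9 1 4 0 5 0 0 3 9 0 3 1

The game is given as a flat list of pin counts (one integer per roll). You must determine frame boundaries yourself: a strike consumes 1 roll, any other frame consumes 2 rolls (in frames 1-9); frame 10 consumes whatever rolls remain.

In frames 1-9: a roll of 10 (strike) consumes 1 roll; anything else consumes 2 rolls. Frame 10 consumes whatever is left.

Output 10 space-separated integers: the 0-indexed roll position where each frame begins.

Answer: 0 2 4 6 8 10 12 14 16 18

Derivation:
Frame 1 starts at roll index 0: rolls=5,1 (sum=6), consumes 2 rolls
Frame 2 starts at roll index 2: rolls=3,0 (sum=3), consumes 2 rolls
Frame 3 starts at roll index 4: rolls=1,1 (sum=2), consumes 2 rolls
Frame 4 starts at roll index 6: rolls=3,7 (sum=10), consumes 2 rolls
Frame 5 starts at roll index 8: rolls=9,1 (sum=10), consumes 2 rolls
Frame 6 starts at roll index 10: rolls=4,0 (sum=4), consumes 2 rolls
Frame 7 starts at roll index 12: rolls=5,0 (sum=5), consumes 2 rolls
Frame 8 starts at roll index 14: rolls=0,3 (sum=3), consumes 2 rolls
Frame 9 starts at roll index 16: rolls=9,0 (sum=9), consumes 2 rolls
Frame 10 starts at roll index 18: 2 remaining rolls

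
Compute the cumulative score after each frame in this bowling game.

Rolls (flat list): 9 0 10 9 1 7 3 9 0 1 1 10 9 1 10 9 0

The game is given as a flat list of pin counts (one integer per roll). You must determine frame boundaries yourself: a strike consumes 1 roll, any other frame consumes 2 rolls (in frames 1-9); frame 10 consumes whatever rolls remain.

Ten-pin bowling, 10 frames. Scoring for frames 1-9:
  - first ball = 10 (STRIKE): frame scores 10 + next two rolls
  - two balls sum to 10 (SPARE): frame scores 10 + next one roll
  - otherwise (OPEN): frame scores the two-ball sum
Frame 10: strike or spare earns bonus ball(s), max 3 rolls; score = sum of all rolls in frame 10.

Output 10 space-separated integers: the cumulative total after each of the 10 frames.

Frame 1: OPEN (9+0=9). Cumulative: 9
Frame 2: STRIKE. 10 + next two rolls (9+1) = 20. Cumulative: 29
Frame 3: SPARE (9+1=10). 10 + next roll (7) = 17. Cumulative: 46
Frame 4: SPARE (7+3=10). 10 + next roll (9) = 19. Cumulative: 65
Frame 5: OPEN (9+0=9). Cumulative: 74
Frame 6: OPEN (1+1=2). Cumulative: 76
Frame 7: STRIKE. 10 + next two rolls (9+1) = 20. Cumulative: 96
Frame 8: SPARE (9+1=10). 10 + next roll (10) = 20. Cumulative: 116
Frame 9: STRIKE. 10 + next two rolls (9+0) = 19. Cumulative: 135
Frame 10: OPEN. Sum of all frame-10 rolls (9+0) = 9. Cumulative: 144

Answer: 9 29 46 65 74 76 96 116 135 144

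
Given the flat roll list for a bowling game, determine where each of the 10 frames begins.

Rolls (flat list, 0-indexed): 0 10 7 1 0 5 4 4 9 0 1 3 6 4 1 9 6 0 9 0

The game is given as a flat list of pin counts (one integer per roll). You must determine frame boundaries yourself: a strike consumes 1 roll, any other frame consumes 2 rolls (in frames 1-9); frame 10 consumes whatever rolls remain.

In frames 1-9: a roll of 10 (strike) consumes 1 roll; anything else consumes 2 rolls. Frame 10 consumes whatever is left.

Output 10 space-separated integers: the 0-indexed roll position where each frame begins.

Answer: 0 2 4 6 8 10 12 14 16 18

Derivation:
Frame 1 starts at roll index 0: rolls=0,10 (sum=10), consumes 2 rolls
Frame 2 starts at roll index 2: rolls=7,1 (sum=8), consumes 2 rolls
Frame 3 starts at roll index 4: rolls=0,5 (sum=5), consumes 2 rolls
Frame 4 starts at roll index 6: rolls=4,4 (sum=8), consumes 2 rolls
Frame 5 starts at roll index 8: rolls=9,0 (sum=9), consumes 2 rolls
Frame 6 starts at roll index 10: rolls=1,3 (sum=4), consumes 2 rolls
Frame 7 starts at roll index 12: rolls=6,4 (sum=10), consumes 2 rolls
Frame 8 starts at roll index 14: rolls=1,9 (sum=10), consumes 2 rolls
Frame 9 starts at roll index 16: rolls=6,0 (sum=6), consumes 2 rolls
Frame 10 starts at roll index 18: 2 remaining rolls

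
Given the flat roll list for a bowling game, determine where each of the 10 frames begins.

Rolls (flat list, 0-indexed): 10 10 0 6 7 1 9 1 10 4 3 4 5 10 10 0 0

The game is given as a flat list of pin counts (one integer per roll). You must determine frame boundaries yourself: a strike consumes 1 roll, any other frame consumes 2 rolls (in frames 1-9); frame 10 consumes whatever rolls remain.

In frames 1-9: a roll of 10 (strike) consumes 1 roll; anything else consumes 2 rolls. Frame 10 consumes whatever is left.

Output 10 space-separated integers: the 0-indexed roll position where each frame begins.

Answer: 0 1 2 4 6 8 9 11 13 14

Derivation:
Frame 1 starts at roll index 0: roll=10 (strike), consumes 1 roll
Frame 2 starts at roll index 1: roll=10 (strike), consumes 1 roll
Frame 3 starts at roll index 2: rolls=0,6 (sum=6), consumes 2 rolls
Frame 4 starts at roll index 4: rolls=7,1 (sum=8), consumes 2 rolls
Frame 5 starts at roll index 6: rolls=9,1 (sum=10), consumes 2 rolls
Frame 6 starts at roll index 8: roll=10 (strike), consumes 1 roll
Frame 7 starts at roll index 9: rolls=4,3 (sum=7), consumes 2 rolls
Frame 8 starts at roll index 11: rolls=4,5 (sum=9), consumes 2 rolls
Frame 9 starts at roll index 13: roll=10 (strike), consumes 1 roll
Frame 10 starts at roll index 14: 3 remaining rolls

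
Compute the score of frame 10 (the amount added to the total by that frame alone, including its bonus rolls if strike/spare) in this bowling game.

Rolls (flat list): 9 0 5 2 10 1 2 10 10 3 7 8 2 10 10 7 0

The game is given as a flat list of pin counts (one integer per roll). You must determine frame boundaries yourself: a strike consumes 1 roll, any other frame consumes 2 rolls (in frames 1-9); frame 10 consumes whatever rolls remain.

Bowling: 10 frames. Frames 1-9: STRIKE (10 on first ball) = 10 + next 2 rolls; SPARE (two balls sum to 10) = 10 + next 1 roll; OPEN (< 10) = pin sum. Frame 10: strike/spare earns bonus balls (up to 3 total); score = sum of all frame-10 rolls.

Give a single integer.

Answer: 17

Derivation:
Frame 1: OPEN (9+0=9). Cumulative: 9
Frame 2: OPEN (5+2=7). Cumulative: 16
Frame 3: STRIKE. 10 + next two rolls (1+2) = 13. Cumulative: 29
Frame 4: OPEN (1+2=3). Cumulative: 32
Frame 5: STRIKE. 10 + next two rolls (10+3) = 23. Cumulative: 55
Frame 6: STRIKE. 10 + next two rolls (3+7) = 20. Cumulative: 75
Frame 7: SPARE (3+7=10). 10 + next roll (8) = 18. Cumulative: 93
Frame 8: SPARE (8+2=10). 10 + next roll (10) = 20. Cumulative: 113
Frame 9: STRIKE. 10 + next two rolls (10+7) = 27. Cumulative: 140
Frame 10: STRIKE. Sum of all frame-10 rolls (10+7+0) = 17. Cumulative: 157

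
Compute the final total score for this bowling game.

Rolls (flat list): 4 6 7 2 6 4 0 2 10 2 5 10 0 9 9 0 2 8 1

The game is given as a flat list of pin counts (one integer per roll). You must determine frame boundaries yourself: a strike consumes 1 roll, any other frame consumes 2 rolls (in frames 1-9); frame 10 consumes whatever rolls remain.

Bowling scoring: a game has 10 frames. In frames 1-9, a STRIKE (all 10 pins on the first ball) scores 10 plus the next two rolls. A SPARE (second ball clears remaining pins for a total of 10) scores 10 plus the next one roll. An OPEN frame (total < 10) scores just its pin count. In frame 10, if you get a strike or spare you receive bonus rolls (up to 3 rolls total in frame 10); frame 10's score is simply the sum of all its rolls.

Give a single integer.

Frame 1: SPARE (4+6=10). 10 + next roll (7) = 17. Cumulative: 17
Frame 2: OPEN (7+2=9). Cumulative: 26
Frame 3: SPARE (6+4=10). 10 + next roll (0) = 10. Cumulative: 36
Frame 4: OPEN (0+2=2). Cumulative: 38
Frame 5: STRIKE. 10 + next two rolls (2+5) = 17. Cumulative: 55
Frame 6: OPEN (2+5=7). Cumulative: 62
Frame 7: STRIKE. 10 + next two rolls (0+9) = 19. Cumulative: 81
Frame 8: OPEN (0+9=9). Cumulative: 90
Frame 9: OPEN (9+0=9). Cumulative: 99
Frame 10: SPARE. Sum of all frame-10 rolls (2+8+1) = 11. Cumulative: 110

Answer: 110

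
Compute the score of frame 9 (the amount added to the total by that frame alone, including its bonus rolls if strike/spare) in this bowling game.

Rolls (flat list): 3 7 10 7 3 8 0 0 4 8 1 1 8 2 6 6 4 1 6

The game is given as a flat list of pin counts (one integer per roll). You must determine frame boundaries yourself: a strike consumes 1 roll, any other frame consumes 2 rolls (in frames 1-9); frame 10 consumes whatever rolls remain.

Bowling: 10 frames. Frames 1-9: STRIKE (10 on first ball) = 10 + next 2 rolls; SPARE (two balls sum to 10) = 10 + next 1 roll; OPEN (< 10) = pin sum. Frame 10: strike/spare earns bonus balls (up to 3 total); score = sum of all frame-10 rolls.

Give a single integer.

Frame 1: SPARE (3+7=10). 10 + next roll (10) = 20. Cumulative: 20
Frame 2: STRIKE. 10 + next two rolls (7+3) = 20. Cumulative: 40
Frame 3: SPARE (7+3=10). 10 + next roll (8) = 18. Cumulative: 58
Frame 4: OPEN (8+0=8). Cumulative: 66
Frame 5: OPEN (0+4=4). Cumulative: 70
Frame 6: OPEN (8+1=9). Cumulative: 79
Frame 7: OPEN (1+8=9). Cumulative: 88
Frame 8: OPEN (2+6=8). Cumulative: 96
Frame 9: SPARE (6+4=10). 10 + next roll (1) = 11. Cumulative: 107
Frame 10: OPEN. Sum of all frame-10 rolls (1+6) = 7. Cumulative: 114

Answer: 11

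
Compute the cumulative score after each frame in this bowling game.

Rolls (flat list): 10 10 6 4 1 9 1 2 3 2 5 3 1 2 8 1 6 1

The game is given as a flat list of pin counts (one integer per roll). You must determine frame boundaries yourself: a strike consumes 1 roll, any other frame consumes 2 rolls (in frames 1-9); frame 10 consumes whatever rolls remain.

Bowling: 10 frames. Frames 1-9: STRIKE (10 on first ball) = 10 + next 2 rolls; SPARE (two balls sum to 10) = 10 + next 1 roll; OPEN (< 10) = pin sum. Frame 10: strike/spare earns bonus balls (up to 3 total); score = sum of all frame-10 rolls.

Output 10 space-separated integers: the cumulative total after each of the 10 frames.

Frame 1: STRIKE. 10 + next two rolls (10+6) = 26. Cumulative: 26
Frame 2: STRIKE. 10 + next two rolls (6+4) = 20. Cumulative: 46
Frame 3: SPARE (6+4=10). 10 + next roll (1) = 11. Cumulative: 57
Frame 4: SPARE (1+9=10). 10 + next roll (1) = 11. Cumulative: 68
Frame 5: OPEN (1+2=3). Cumulative: 71
Frame 6: OPEN (3+2=5). Cumulative: 76
Frame 7: OPEN (5+3=8). Cumulative: 84
Frame 8: OPEN (1+2=3). Cumulative: 87
Frame 9: OPEN (8+1=9). Cumulative: 96
Frame 10: OPEN. Sum of all frame-10 rolls (6+1) = 7. Cumulative: 103

Answer: 26 46 57 68 71 76 84 87 96 103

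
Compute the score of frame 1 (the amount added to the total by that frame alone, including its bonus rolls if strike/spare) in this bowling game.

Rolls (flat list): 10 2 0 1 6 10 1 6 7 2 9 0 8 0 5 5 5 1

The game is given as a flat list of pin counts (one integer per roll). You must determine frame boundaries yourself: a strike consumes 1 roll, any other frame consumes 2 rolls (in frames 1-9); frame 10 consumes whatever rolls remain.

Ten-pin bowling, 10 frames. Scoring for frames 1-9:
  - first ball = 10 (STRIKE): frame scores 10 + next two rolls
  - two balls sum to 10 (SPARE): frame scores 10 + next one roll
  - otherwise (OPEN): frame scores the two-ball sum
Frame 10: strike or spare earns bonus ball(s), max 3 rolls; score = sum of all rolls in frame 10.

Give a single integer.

Frame 1: STRIKE. 10 + next two rolls (2+0) = 12. Cumulative: 12
Frame 2: OPEN (2+0=2). Cumulative: 14
Frame 3: OPEN (1+6=7). Cumulative: 21

Answer: 12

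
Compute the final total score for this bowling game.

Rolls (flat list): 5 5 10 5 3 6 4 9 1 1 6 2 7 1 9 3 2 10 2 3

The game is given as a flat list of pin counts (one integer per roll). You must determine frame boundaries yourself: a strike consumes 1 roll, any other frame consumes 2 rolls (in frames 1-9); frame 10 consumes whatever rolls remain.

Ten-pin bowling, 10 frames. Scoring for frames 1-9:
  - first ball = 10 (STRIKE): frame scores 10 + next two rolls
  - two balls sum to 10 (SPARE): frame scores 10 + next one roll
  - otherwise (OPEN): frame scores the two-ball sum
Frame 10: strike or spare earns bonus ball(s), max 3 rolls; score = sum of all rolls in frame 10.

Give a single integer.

Frame 1: SPARE (5+5=10). 10 + next roll (10) = 20. Cumulative: 20
Frame 2: STRIKE. 10 + next two rolls (5+3) = 18. Cumulative: 38
Frame 3: OPEN (5+3=8). Cumulative: 46
Frame 4: SPARE (6+4=10). 10 + next roll (9) = 19. Cumulative: 65
Frame 5: SPARE (9+1=10). 10 + next roll (1) = 11. Cumulative: 76
Frame 6: OPEN (1+6=7). Cumulative: 83
Frame 7: OPEN (2+7=9). Cumulative: 92
Frame 8: SPARE (1+9=10). 10 + next roll (3) = 13. Cumulative: 105
Frame 9: OPEN (3+2=5). Cumulative: 110
Frame 10: STRIKE. Sum of all frame-10 rolls (10+2+3) = 15. Cumulative: 125

Answer: 125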